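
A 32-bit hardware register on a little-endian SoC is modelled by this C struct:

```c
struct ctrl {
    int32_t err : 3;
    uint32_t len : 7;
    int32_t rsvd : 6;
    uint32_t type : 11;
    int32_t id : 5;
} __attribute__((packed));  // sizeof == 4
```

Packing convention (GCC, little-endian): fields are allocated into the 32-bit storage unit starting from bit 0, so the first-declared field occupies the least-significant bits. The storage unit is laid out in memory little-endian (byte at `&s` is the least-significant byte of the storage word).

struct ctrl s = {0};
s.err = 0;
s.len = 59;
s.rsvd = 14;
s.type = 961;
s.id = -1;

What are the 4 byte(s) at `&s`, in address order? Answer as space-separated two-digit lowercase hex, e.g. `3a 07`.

[0+:3] err=0 & 0x7 = 0x0; word=0x00000000
[3+:7] len=59 & 0x7f = 0x3b; word=0x000001d8
[10+:6] rsvd=14 & 0x3f = 0xe; word=0x000039d8
[16+:11] type=961 & 0x7ff = 0x3c1; word=0x03c139d8
[27+:5] id=-1 & 0x1f = 0x1f; word=0xfbc139d8
word = 0xfbc139d8 → little-endian bytes:
  [0]=0xd8  [1]=0x39  [2]=0xc1  [3]=0xfb

d8 39 c1 fb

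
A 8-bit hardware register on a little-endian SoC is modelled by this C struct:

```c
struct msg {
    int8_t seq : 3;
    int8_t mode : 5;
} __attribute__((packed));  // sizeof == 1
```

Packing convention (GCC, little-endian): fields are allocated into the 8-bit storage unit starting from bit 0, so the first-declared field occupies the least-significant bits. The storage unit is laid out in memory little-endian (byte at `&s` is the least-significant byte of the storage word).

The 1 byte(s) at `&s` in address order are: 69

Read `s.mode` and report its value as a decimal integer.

[0]=0x69 (little-endian) → word 0x69
seq:3 @ bit 0 → (0x69>>0)&0x7 = 0x1
mode:5 @ bit 3 → (0x69>>3)&0x1f = 0xd  ←
mode signed 5b, MSB=0: value = 13

13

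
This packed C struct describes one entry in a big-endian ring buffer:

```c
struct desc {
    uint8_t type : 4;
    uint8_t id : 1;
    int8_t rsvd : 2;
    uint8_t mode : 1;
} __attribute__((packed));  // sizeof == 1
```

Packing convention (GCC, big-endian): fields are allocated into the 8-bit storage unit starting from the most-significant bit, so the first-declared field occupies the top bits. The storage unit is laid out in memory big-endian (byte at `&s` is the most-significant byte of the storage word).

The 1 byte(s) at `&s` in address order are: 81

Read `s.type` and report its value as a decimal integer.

[0]=0x81 (big-endian) → word 0x81
type [4+:4] = (word>>4) & 0xf = 8  ←
id [3+:1] = (word>>3) & 0x1 = 0
rsvd [1+:2] = (word>>1) & 0x3 = 0
mode [0+:1] = (word>>0) & 0x1 = 1

8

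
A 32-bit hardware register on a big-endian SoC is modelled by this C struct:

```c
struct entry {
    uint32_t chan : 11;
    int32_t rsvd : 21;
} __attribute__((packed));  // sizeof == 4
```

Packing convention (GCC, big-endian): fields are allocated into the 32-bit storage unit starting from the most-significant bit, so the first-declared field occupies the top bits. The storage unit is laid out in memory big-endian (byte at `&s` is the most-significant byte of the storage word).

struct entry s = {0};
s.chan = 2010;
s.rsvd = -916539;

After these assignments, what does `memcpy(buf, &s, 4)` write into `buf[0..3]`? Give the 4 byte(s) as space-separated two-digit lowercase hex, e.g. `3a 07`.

chan:11 = 2010 → 0x7da << 21 → word 0xfb400000
rsvd:21 = -916539 → 0x1203c5 << 0 → word 0xfb5203c5
word = 0xfb5203c5 → big-endian bytes:
  [0]=0xfb  [1]=0x52  [2]=0x03  [3]=0xc5

fb 52 03 c5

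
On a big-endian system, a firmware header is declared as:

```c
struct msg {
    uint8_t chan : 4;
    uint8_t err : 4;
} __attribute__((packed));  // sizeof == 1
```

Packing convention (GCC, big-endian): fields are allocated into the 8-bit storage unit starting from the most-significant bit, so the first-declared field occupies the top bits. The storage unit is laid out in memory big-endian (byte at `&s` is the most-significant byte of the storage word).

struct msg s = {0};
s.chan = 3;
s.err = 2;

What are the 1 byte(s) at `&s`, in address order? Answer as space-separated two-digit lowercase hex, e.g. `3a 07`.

32

chan:4 = 3 → 0x3 << 4 → word 0x30
err:4 = 2 → 0x2 << 0 → word 0x32
word = 0x32 → big-endian bytes:
  [0]=0x32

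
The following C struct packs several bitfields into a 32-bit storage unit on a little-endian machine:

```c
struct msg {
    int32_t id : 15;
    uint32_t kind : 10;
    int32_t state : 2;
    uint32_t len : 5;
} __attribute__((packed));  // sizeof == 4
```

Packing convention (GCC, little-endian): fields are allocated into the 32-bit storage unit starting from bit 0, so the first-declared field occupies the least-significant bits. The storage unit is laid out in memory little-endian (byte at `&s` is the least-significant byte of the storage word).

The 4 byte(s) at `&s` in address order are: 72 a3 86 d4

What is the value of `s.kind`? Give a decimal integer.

[0]=0x72 [1]=0xa3 [2]=0x86 [3]=0xd4 (little-endian) → word 0xd486a372
id:15 @ bit 0 → (0xd486a372>>0)&0x7fff = 0x2372
kind:10 @ bit 15 → (0xd486a372>>15)&0x3ff = 0x10d  ←
state:2 @ bit 25 → (0xd486a372>>25)&0x3 = 0x2
len:5 @ bit 27 → (0xd486a372>>27)&0x1f = 0x1a

269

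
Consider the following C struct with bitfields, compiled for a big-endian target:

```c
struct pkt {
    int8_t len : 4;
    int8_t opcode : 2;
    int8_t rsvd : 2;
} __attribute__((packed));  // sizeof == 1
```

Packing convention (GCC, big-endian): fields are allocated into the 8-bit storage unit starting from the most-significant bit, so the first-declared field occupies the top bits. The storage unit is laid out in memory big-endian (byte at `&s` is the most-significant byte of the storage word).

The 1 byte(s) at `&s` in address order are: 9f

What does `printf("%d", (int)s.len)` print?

[0]=0x9f (big-endian) → word 0x9f
len:4 @ bit 4 → (0x9f>>4)&0xf = 0x9  ←
opcode:2 @ bit 2 → (0x9f>>2)&0x3 = 0x3
rsvd:2 @ bit 0 → (0x9f>>0)&0x3 = 0x3
len signed 4b, MSB=1: 9 - 16 = -7

-7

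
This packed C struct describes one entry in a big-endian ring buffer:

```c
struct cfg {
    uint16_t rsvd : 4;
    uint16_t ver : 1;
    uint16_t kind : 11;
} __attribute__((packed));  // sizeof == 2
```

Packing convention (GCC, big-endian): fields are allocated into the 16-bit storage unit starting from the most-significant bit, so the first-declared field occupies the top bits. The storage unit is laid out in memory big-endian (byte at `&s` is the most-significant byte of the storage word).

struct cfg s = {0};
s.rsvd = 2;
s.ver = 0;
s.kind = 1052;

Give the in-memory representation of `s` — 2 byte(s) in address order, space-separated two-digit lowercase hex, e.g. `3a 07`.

24 1c

[12+:4] rsvd=2 & 0xf = 0x2; word=0x2000
[11+:1] ver=0 & 0x1 = 0x0; word=0x2000
[0+:11] kind=1052 & 0x7ff = 0x41c; word=0x241c
word = 0x241c → big-endian bytes:
  [0]=0x24  [1]=0x1c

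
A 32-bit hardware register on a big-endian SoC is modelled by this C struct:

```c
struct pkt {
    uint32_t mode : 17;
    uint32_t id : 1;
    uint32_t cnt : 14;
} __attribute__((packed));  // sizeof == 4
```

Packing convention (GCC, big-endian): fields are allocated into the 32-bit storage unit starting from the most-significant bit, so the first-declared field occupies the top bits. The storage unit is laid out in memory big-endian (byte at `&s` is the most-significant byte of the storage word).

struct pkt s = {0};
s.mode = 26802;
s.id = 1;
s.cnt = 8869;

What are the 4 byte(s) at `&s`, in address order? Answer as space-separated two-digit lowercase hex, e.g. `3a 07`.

34 59 62 a5

[15+:17] mode=26802 & 0x1ffff = 0x68b2; word=0x34590000
[14+:1] id=1 & 0x1 = 0x1; word=0x34594000
[0+:14] cnt=8869 & 0x3fff = 0x22a5; word=0x345962a5
word = 0x345962a5 → big-endian bytes:
  [0]=0x34  [1]=0x59  [2]=0x62  [3]=0xa5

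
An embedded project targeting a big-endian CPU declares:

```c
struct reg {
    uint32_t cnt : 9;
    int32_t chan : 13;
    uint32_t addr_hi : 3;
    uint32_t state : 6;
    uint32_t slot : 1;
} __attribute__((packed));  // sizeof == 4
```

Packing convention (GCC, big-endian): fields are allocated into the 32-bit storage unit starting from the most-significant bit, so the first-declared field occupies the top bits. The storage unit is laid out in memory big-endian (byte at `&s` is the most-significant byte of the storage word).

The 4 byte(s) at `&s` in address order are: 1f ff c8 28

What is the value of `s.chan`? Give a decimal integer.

-14

[0]=0x1f [1]=0xff [2]=0xc8 [3]=0x28 (big-endian) → word 0x1fffc828
cnt:9 @ bit 23 → (0x1fffc828>>23)&0x1ff = 0x3f
chan:13 @ bit 10 → (0x1fffc828>>10)&0x1fff = 0x1ff2  ←
addr_hi:3 @ bit 7 → (0x1fffc828>>7)&0x7 = 0x0
state:6 @ bit 1 → (0x1fffc828>>1)&0x3f = 0x14
slot:1 @ bit 0 → (0x1fffc828>>0)&0x1 = 0x0
chan signed 13b, MSB=1: 8178 - 8192 = -14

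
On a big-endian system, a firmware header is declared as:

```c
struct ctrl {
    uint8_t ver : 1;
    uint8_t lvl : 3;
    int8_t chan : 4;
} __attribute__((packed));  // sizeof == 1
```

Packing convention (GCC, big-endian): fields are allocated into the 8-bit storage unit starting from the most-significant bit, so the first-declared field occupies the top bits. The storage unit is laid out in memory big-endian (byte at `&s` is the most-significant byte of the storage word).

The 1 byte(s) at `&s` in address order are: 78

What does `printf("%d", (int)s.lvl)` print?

[0]=0x78 (big-endian) → word 0x78
ver:1 @ bit 7 → (0x78>>7)&0x1 = 0x0
lvl:3 @ bit 4 → (0x78>>4)&0x7 = 0x7  ←
chan:4 @ bit 0 → (0x78>>0)&0xf = 0x8

7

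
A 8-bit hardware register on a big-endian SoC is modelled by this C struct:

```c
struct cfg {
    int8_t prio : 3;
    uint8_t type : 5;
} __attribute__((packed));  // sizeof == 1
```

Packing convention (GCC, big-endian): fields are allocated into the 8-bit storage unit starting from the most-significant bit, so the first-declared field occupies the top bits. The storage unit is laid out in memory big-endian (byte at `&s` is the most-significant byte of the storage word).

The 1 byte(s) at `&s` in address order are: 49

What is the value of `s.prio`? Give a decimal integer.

[0]=0x49 (big-endian) → word 0x49
prio [5+:3] = (word>>5) & 0x7 = 2  ←
type [0+:5] = (word>>0) & 0x1f = 9
prio signed 3b, MSB=0: value = 2

2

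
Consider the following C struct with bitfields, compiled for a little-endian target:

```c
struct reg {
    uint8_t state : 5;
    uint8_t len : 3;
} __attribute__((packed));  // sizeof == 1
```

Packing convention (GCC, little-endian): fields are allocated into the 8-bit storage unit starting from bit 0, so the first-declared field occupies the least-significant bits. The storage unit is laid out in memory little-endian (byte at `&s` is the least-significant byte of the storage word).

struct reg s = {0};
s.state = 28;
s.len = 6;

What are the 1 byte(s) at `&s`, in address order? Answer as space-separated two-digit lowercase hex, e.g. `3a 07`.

dc

state (5b) val=28 bits=0x1c at bit 0: 0x1c
len (3b) val=6 bits=0x6 at bit 5: 0xdc
word = 0xdc → little-endian bytes:
  [0]=0xdc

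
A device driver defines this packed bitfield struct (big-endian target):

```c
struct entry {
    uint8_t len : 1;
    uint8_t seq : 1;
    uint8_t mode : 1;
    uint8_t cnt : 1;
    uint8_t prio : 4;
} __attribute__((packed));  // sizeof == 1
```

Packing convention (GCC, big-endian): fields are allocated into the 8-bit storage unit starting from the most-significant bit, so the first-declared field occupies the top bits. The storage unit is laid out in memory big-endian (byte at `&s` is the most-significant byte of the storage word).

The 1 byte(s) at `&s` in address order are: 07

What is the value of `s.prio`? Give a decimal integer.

7

[0]=0x07 (big-endian) → word 0x07
len [7+:1] = (word>>7) & 0x1 = 0
seq [6+:1] = (word>>6) & 0x1 = 0
mode [5+:1] = (word>>5) & 0x1 = 0
cnt [4+:1] = (word>>4) & 0x1 = 0
prio [0+:4] = (word>>0) & 0xf = 7  ←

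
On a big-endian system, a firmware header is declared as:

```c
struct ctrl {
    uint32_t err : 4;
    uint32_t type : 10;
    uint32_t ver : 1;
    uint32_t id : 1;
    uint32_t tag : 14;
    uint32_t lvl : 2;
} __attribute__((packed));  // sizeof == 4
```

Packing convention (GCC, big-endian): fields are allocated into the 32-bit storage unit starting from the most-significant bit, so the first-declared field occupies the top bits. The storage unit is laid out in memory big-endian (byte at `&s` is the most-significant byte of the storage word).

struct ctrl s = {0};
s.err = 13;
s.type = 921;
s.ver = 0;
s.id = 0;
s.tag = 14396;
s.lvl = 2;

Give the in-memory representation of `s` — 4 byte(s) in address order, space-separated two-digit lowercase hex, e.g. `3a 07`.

[28+:4] err=13 & 0xf = 0xd; word=0xd0000000
[18+:10] type=921 & 0x3ff = 0x399; word=0xde640000
[17+:1] ver=0 & 0x1 = 0x0; word=0xde640000
[16+:1] id=0 & 0x1 = 0x0; word=0xde640000
[2+:14] tag=14396 & 0x3fff = 0x383c; word=0xde64e0f0
[0+:2] lvl=2 & 0x3 = 0x2; word=0xde64e0f2
word = 0xde64e0f2 → big-endian bytes:
  [0]=0xde  [1]=0x64  [2]=0xe0  [3]=0xf2

de 64 e0 f2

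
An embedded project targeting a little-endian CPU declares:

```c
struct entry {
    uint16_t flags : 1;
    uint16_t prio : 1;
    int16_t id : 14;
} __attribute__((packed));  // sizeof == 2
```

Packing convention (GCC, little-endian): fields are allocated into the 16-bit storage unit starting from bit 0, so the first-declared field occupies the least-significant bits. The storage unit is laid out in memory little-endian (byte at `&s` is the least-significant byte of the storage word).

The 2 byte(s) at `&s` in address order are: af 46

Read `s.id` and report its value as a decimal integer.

4523

[0]=0xaf [1]=0x46 (little-endian) → word 0x46af
flags [0+:1] = (word>>0) & 0x1 = 1
prio [1+:1] = (word>>1) & 0x1 = 1
id [2+:14] = (word>>2) & 0x3fff = 4523  ←
id signed 14b, MSB=0: value = 4523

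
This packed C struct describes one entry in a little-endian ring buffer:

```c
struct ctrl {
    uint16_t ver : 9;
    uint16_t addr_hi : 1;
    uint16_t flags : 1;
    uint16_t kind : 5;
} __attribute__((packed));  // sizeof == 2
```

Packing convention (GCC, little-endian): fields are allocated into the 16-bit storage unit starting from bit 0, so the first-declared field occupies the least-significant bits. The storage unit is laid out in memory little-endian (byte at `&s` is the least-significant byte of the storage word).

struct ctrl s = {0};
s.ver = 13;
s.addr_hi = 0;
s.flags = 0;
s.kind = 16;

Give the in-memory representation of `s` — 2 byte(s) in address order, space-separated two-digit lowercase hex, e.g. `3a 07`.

ver (9b) val=13 bits=0xd at bit 0: 0x000d
addr_hi (1b) val=0 bits=0x0 at bit 9: 0x000d
flags (1b) val=0 bits=0x0 at bit 10: 0x000d
kind (5b) val=16 bits=0x10 at bit 11: 0x800d
word = 0x800d → little-endian bytes:
  [0]=0x0d  [1]=0x80

0d 80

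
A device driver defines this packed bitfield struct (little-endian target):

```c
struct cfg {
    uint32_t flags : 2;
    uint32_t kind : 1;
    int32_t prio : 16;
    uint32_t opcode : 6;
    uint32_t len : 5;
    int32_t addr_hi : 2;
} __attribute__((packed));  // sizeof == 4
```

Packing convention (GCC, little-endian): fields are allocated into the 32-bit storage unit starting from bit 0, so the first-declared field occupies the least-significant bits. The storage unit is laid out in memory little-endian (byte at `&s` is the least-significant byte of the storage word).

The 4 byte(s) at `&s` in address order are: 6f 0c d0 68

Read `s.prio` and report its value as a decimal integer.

[0]=0x6f [1]=0x0c [2]=0xd0 [3]=0x68 (little-endian) → word 0x68d00c6f
flags:2 @ bit 0 → (0x68d00c6f>>0)&0x3 = 0x3
kind:1 @ bit 2 → (0x68d00c6f>>2)&0x1 = 0x1
prio:16 @ bit 3 → (0x68d00c6f>>3)&0xffff = 0x18d  ←
opcode:6 @ bit 19 → (0x68d00c6f>>19)&0x3f = 0x1a
len:5 @ bit 25 → (0x68d00c6f>>25)&0x1f = 0x14
addr_hi:2 @ bit 30 → (0x68d00c6f>>30)&0x3 = 0x1
prio signed 16b, MSB=0: value = 397

397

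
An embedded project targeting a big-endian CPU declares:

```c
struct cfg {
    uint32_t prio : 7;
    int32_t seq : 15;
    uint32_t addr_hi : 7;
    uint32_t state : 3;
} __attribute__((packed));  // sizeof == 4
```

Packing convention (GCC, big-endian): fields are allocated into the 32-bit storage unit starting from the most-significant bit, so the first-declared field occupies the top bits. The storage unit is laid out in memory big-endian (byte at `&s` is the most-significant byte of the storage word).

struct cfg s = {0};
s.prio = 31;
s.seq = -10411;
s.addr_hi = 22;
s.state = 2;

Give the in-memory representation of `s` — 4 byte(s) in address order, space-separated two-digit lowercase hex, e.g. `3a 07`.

3f 5d 54 b2

[25+:7] prio=31 & 0x7f = 0x1f; word=0x3e000000
[10+:15] seq=-10411 & 0x7fff = 0x5755; word=0x3f5d5400
[3+:7] addr_hi=22 & 0x7f = 0x16; word=0x3f5d54b0
[0+:3] state=2 & 0x7 = 0x2; word=0x3f5d54b2
word = 0x3f5d54b2 → big-endian bytes:
  [0]=0x3f  [1]=0x5d  [2]=0x54  [3]=0xb2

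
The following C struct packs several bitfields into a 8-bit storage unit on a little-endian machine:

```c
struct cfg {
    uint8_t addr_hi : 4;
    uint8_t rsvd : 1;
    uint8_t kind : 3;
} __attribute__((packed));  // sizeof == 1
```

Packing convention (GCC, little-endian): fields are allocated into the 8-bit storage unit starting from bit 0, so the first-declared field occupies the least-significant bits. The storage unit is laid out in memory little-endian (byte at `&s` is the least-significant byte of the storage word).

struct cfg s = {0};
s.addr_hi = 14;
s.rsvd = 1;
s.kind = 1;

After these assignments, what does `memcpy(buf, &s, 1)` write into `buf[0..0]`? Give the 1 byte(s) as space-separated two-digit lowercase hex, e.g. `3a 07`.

3e

[0+:4] addr_hi=14 & 0xf = 0xe; word=0x0e
[4+:1] rsvd=1 & 0x1 = 0x1; word=0x1e
[5+:3] kind=1 & 0x7 = 0x1; word=0x3e
word = 0x3e → little-endian bytes:
  [0]=0x3e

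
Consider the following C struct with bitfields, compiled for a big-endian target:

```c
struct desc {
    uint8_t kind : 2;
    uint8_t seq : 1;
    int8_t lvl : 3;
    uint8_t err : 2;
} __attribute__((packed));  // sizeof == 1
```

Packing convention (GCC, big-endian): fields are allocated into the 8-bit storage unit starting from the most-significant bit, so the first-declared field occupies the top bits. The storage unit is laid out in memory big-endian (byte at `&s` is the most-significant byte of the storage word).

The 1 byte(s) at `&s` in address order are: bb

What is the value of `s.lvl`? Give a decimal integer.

-2

[0]=0xbb (big-endian) → word 0xbb
kind:2 @ bit 6 → (0xbb>>6)&0x3 = 0x2
seq:1 @ bit 5 → (0xbb>>5)&0x1 = 0x1
lvl:3 @ bit 2 → (0xbb>>2)&0x7 = 0x6  ←
err:2 @ bit 0 → (0xbb>>0)&0x3 = 0x3
lvl signed 3b, MSB=1: 6 - 8 = -2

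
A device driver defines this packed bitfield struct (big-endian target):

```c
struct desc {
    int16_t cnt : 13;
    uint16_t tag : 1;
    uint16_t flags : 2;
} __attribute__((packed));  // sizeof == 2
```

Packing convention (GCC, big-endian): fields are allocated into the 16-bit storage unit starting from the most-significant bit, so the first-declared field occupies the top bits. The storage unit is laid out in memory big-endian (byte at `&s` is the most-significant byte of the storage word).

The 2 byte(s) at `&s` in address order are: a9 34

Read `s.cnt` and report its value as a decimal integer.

[0]=0xa9 [1]=0x34 (big-endian) → word 0xa934
cnt [3+:13] = (word>>3) & 0x1fff = 5414  ←
tag [2+:1] = (word>>2) & 0x1 = 1
flags [0+:2] = (word>>0) & 0x3 = 0
cnt signed 13b, MSB=1: 5414 - 8192 = -2778

-2778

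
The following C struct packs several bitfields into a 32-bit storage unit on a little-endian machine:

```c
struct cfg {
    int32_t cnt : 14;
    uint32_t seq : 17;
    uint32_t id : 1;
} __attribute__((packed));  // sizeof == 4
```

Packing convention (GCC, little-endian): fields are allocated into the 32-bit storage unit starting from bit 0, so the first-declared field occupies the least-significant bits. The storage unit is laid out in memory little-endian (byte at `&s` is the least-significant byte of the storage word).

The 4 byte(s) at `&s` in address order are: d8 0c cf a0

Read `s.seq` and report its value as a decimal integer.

[0]=0xd8 [1]=0x0c [2]=0xcf [3]=0xa0 (little-endian) → word 0xa0cf0cd8
cnt:14 @ bit 0 → (0xa0cf0cd8>>0)&0x3fff = 0xcd8
seq:17 @ bit 14 → (0xa0cf0cd8>>14)&0x1ffff = 0x833c  ←
id:1 @ bit 31 → (0xa0cf0cd8>>31)&0x1 = 0x1

33596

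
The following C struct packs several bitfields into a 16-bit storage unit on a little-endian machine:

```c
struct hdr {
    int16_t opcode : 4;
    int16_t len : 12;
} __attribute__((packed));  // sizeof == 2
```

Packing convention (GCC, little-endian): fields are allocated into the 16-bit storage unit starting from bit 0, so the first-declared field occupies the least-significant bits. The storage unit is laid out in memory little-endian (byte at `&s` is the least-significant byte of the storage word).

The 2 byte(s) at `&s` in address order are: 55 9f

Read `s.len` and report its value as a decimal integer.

[0]=0x55 [1]=0x9f (little-endian) → word 0x9f55
opcode [0+:4] = (word>>0) & 0xf = 5
len [4+:12] = (word>>4) & 0xfff = 2549  ←
len signed 12b, MSB=1: 2549 - 4096 = -1547

-1547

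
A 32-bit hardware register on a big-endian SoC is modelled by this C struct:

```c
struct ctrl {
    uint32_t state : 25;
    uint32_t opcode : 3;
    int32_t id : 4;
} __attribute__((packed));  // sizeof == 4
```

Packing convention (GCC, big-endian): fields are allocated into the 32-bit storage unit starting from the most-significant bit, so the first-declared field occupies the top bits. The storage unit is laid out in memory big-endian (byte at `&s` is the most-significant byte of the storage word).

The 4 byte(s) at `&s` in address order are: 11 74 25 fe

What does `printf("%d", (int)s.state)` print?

2287691

[0]=0x11 [1]=0x74 [2]=0x25 [3]=0xfe (big-endian) → word 0x117425fe
state:25 @ bit 7 → (0x117425fe>>7)&0x1ffffff = 0x22e84b  ←
opcode:3 @ bit 4 → (0x117425fe>>4)&0x7 = 0x7
id:4 @ bit 0 → (0x117425fe>>0)&0xf = 0xe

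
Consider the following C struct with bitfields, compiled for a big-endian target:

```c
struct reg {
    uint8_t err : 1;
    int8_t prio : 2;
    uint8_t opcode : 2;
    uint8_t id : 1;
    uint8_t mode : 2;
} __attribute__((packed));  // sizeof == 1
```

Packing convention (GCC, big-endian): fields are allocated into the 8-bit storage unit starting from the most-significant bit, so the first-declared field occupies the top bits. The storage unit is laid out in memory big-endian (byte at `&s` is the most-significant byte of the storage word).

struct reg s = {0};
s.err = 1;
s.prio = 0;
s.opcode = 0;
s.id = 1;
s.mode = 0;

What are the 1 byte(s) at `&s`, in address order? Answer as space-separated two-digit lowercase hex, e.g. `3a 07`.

[7+:1] err=1 & 0x1 = 0x1; word=0x80
[5+:2] prio=0 & 0x3 = 0x0; word=0x80
[3+:2] opcode=0 & 0x3 = 0x0; word=0x80
[2+:1] id=1 & 0x1 = 0x1; word=0x84
[0+:2] mode=0 & 0x3 = 0x0; word=0x84
word = 0x84 → big-endian bytes:
  [0]=0x84

84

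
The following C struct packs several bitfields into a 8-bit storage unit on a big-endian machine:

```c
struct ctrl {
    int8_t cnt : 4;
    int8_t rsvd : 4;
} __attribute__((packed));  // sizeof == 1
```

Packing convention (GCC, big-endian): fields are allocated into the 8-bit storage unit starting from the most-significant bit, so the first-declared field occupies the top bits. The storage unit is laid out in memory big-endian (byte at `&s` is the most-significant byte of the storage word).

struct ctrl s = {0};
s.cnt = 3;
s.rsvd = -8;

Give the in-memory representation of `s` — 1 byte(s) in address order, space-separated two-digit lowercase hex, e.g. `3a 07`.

cnt:4 = 3 → 0x3 << 4 → word 0x30
rsvd:4 = -8 → 0x8 << 0 → word 0x38
word = 0x38 → big-endian bytes:
  [0]=0x38

38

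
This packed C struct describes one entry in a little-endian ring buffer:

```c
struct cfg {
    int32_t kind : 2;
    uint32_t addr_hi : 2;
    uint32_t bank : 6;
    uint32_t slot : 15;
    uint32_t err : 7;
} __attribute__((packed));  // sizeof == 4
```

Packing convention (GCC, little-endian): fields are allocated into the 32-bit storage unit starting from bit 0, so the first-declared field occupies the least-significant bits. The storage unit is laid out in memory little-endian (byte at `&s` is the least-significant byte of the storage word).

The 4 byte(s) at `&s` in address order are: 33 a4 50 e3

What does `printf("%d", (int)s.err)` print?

[0]=0x33 [1]=0xa4 [2]=0x50 [3]=0xe3 (little-endian) → word 0xe350a433
kind [0+:2] = (word>>0) & 0x3 = 3
addr_hi [2+:2] = (word>>2) & 0x3 = 0
bank [4+:6] = (word>>4) & 0x3f = 3
slot [10+:15] = (word>>10) & 0x7fff = 21545
err [25+:7] = (word>>25) & 0x7f = 113  ←

113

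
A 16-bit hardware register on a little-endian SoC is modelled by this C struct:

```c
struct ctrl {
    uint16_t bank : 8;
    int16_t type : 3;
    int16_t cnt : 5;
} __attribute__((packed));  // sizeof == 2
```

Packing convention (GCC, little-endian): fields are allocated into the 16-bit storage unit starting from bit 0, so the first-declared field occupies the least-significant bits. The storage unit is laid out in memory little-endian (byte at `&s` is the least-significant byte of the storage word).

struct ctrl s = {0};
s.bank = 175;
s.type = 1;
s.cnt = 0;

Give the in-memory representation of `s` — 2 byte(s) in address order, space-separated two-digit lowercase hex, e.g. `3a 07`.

af 01

[0+:8] bank=175 & 0xff = 0xaf; word=0x00af
[8+:3] type=1 & 0x7 = 0x1; word=0x01af
[11+:5] cnt=0 & 0x1f = 0x0; word=0x01af
word = 0x01af → little-endian bytes:
  [0]=0xaf  [1]=0x01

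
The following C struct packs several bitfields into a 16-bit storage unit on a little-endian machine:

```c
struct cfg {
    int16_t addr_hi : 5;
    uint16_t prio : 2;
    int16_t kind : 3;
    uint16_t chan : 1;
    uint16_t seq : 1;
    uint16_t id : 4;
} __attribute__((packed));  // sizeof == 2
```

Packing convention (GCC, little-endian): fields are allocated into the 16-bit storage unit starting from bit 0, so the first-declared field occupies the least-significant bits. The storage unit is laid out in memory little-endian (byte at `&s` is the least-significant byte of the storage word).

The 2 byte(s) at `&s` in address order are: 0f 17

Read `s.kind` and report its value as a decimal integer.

[0]=0x0f [1]=0x17 (little-endian) → word 0x170f
addr_hi [0+:5] = (word>>0) & 0x1f = 15
prio [5+:2] = (word>>5) & 0x3 = 0
kind [7+:3] = (word>>7) & 0x7 = 6  ←
chan [10+:1] = (word>>10) & 0x1 = 1
seq [11+:1] = (word>>11) & 0x1 = 0
id [12+:4] = (word>>12) & 0xf = 1
kind signed 3b, MSB=1: 6 - 8 = -2

-2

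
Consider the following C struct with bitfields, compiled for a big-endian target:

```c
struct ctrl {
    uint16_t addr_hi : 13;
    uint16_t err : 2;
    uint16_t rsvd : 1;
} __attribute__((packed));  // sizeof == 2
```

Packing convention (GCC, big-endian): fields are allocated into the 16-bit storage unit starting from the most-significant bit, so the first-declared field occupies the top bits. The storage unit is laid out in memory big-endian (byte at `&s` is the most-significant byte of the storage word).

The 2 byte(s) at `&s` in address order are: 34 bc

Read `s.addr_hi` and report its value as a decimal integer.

[0]=0x34 [1]=0xbc (big-endian) → word 0x34bc
addr_hi:13 @ bit 3 → (0x34bc>>3)&0x1fff = 0x697  ←
err:2 @ bit 1 → (0x34bc>>1)&0x3 = 0x2
rsvd:1 @ bit 0 → (0x34bc>>0)&0x1 = 0x0

1687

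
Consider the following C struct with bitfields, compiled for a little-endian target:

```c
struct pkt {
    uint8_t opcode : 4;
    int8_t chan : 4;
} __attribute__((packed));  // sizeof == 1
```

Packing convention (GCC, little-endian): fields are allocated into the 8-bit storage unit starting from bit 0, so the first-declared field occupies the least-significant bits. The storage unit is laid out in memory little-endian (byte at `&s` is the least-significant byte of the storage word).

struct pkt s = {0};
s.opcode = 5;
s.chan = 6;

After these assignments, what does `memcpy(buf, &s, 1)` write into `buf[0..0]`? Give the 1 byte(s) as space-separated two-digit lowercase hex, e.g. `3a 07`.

65

[0+:4] opcode=5 & 0xf = 0x5; word=0x05
[4+:4] chan=6 & 0xf = 0x6; word=0x65
word = 0x65 → little-endian bytes:
  [0]=0x65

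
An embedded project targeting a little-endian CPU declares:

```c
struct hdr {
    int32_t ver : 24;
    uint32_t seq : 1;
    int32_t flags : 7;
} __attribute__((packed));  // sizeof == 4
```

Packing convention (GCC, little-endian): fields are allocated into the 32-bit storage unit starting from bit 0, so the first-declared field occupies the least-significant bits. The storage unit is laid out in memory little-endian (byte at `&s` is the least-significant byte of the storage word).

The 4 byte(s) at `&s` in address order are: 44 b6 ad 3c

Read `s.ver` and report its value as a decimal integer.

[0]=0x44 [1]=0xb6 [2]=0xad [3]=0x3c (little-endian) → word 0x3cadb644
ver [0+:24] = (word>>0) & 0xffffff = 11384388  ←
seq [24+:1] = (word>>24) & 0x1 = 0
flags [25+:7] = (word>>25) & 0x7f = 30
ver signed 24b, MSB=1: 11384388 - 16777216 = -5392828

-5392828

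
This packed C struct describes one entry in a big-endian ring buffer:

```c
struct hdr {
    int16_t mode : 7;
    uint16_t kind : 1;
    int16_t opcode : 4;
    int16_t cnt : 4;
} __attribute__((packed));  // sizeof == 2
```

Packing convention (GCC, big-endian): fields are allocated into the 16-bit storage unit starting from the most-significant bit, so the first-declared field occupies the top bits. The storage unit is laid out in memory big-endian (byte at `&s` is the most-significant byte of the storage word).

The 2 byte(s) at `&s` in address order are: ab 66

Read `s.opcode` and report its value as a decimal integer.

[0]=0xab [1]=0x66 (big-endian) → word 0xab66
mode:7 @ bit 9 → (0xab66>>9)&0x7f = 0x55
kind:1 @ bit 8 → (0xab66>>8)&0x1 = 0x1
opcode:4 @ bit 4 → (0xab66>>4)&0xf = 0x6  ←
cnt:4 @ bit 0 → (0xab66>>0)&0xf = 0x6
opcode signed 4b, MSB=0: value = 6

6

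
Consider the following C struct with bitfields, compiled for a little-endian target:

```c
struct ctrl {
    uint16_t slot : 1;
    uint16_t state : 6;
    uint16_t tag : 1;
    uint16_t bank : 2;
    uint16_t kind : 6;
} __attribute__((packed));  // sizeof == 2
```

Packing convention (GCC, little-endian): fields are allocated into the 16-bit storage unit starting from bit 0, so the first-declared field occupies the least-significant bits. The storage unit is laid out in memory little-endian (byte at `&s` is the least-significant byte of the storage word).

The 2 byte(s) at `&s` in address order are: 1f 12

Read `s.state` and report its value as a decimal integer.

15

[0]=0x1f [1]=0x12 (little-endian) → word 0x121f
slot [0+:1] = (word>>0) & 0x1 = 1
state [1+:6] = (word>>1) & 0x3f = 15  ←
tag [7+:1] = (word>>7) & 0x1 = 0
bank [8+:2] = (word>>8) & 0x3 = 2
kind [10+:6] = (word>>10) & 0x3f = 4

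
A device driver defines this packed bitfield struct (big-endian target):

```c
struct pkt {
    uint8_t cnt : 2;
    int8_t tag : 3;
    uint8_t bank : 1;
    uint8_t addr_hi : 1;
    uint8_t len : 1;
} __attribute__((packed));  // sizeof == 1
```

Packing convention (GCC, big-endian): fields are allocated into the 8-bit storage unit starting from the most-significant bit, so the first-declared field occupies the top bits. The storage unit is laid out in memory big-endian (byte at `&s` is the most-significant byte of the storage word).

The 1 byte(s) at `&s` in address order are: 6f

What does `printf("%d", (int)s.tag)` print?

[0]=0x6f (big-endian) → word 0x6f
cnt:2 @ bit 6 → (0x6f>>6)&0x3 = 0x1
tag:3 @ bit 3 → (0x6f>>3)&0x7 = 0x5  ←
bank:1 @ bit 2 → (0x6f>>2)&0x1 = 0x1
addr_hi:1 @ bit 1 → (0x6f>>1)&0x1 = 0x1
len:1 @ bit 0 → (0x6f>>0)&0x1 = 0x1
tag signed 3b, MSB=1: 5 - 8 = -3

-3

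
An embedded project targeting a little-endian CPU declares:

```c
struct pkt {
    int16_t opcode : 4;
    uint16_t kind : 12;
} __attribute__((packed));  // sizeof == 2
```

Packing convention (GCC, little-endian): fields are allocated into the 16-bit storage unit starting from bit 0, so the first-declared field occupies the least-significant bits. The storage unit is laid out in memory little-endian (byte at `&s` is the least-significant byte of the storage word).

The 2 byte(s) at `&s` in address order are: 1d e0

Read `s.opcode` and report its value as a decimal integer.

[0]=0x1d [1]=0xe0 (little-endian) → word 0xe01d
opcode:4 @ bit 0 → (0xe01d>>0)&0xf = 0xd  ←
kind:12 @ bit 4 → (0xe01d>>4)&0xfff = 0xe01
opcode signed 4b, MSB=1: 13 - 16 = -3

-3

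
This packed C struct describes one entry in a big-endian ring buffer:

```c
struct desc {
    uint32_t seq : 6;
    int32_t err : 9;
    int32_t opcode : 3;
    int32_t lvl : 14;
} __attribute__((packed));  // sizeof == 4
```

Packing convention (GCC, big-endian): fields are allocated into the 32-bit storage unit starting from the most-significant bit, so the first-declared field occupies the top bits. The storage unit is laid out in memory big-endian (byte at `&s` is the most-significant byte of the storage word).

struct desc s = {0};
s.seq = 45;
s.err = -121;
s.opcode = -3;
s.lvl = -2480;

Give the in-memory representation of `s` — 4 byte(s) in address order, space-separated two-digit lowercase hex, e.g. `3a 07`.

b7 0f 76 50

[26+:6] seq=45 & 0x3f = 0x2d; word=0xb4000000
[17+:9] err=-121 & 0x1ff = 0x187; word=0xb70e0000
[14+:3] opcode=-3 & 0x7 = 0x5; word=0xb70f4000
[0+:14] lvl=-2480 & 0x3fff = 0x3650; word=0xb70f7650
word = 0xb70f7650 → big-endian bytes:
  [0]=0xb7  [1]=0x0f  [2]=0x76  [3]=0x50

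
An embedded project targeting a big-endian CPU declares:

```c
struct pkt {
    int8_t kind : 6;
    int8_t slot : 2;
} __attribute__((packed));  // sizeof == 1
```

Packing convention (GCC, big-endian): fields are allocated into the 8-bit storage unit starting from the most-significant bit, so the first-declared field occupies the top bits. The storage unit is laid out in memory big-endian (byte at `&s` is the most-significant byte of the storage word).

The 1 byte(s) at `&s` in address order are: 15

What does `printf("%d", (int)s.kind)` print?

5

[0]=0x15 (big-endian) → word 0x15
kind:6 @ bit 2 → (0x15>>2)&0x3f = 0x5  ←
slot:2 @ bit 0 → (0x15>>0)&0x3 = 0x1
kind signed 6b, MSB=0: value = 5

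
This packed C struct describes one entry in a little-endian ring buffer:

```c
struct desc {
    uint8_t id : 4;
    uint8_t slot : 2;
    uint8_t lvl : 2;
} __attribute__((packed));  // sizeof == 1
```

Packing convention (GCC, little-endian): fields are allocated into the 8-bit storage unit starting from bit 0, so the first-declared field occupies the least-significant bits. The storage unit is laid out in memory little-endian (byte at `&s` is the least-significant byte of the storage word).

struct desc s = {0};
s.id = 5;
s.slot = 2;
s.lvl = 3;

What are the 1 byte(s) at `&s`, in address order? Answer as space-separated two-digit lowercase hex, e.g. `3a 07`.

id:4 = 5 → 0x5 << 0 → word 0x05
slot:2 = 2 → 0x2 << 4 → word 0x25
lvl:2 = 3 → 0x3 << 6 → word 0xe5
word = 0xe5 → little-endian bytes:
  [0]=0xe5

e5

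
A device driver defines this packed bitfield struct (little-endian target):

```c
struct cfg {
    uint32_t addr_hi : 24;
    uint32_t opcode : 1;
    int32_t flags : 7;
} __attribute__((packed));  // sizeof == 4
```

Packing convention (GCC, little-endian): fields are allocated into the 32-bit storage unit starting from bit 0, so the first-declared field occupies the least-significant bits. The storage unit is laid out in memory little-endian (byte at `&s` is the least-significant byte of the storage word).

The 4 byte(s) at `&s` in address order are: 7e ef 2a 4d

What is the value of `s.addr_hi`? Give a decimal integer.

[0]=0x7e [1]=0xef [2]=0x2a [3]=0x4d (little-endian) → word 0x4d2aef7e
addr_hi:24 @ bit 0 → (0x4d2aef7e>>0)&0xffffff = 0x2aef7e  ←
opcode:1 @ bit 24 → (0x4d2aef7e>>24)&0x1 = 0x1
flags:7 @ bit 25 → (0x4d2aef7e>>25)&0x7f = 0x26

2813822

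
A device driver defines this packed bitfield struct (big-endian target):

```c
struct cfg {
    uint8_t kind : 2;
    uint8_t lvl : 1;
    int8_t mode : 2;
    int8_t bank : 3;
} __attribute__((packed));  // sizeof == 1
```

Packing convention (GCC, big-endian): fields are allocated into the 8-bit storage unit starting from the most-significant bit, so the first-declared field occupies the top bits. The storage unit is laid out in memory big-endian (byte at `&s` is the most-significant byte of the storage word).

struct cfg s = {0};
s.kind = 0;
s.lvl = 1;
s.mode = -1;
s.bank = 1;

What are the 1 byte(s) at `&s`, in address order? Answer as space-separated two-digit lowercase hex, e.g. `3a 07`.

39

kind:2 = 0 → 0x0 << 6 → word 0x00
lvl:1 = 1 → 0x1 << 5 → word 0x20
mode:2 = -1 → 0x3 << 3 → word 0x38
bank:3 = 1 → 0x1 << 0 → word 0x39
word = 0x39 → big-endian bytes:
  [0]=0x39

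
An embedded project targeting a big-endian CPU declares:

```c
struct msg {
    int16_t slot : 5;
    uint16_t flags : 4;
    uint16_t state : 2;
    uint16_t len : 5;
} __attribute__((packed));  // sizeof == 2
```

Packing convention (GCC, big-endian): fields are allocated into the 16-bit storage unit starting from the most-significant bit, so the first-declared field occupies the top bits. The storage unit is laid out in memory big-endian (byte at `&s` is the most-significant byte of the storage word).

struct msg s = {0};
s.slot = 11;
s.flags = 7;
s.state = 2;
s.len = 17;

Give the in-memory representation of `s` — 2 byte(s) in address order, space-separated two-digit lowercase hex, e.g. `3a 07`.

slot:5 = 11 → 0xb << 11 → word 0x5800
flags:4 = 7 → 0x7 << 7 → word 0x5b80
state:2 = 2 → 0x2 << 5 → word 0x5bc0
len:5 = 17 → 0x11 << 0 → word 0x5bd1
word = 0x5bd1 → big-endian bytes:
  [0]=0x5b  [1]=0xd1

5b d1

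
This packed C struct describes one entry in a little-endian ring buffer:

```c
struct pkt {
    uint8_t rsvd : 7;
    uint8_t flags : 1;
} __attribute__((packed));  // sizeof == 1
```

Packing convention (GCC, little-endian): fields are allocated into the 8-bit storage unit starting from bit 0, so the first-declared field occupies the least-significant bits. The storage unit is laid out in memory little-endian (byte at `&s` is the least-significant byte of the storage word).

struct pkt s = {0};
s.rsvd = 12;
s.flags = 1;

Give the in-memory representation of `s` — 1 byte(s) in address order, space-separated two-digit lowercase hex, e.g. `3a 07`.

rsvd (7b) val=12 bits=0xc at bit 0: 0x0c
flags (1b) val=1 bits=0x1 at bit 7: 0x8c
word = 0x8c → little-endian bytes:
  [0]=0x8c

8c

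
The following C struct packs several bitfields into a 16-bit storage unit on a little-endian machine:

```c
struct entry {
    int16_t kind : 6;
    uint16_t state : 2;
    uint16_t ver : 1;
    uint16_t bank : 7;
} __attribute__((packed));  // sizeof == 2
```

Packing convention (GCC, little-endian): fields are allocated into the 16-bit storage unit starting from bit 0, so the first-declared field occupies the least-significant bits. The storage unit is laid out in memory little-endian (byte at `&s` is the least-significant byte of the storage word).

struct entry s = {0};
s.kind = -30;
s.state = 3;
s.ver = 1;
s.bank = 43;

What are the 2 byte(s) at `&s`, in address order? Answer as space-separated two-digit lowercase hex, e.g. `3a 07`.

e2 57

[0+:6] kind=-30 & 0x3f = 0x22; word=0x0022
[6+:2] state=3 & 0x3 = 0x3; word=0x00e2
[8+:1] ver=1 & 0x1 = 0x1; word=0x01e2
[9+:7] bank=43 & 0x7f = 0x2b; word=0x57e2
word = 0x57e2 → little-endian bytes:
  [0]=0xe2  [1]=0x57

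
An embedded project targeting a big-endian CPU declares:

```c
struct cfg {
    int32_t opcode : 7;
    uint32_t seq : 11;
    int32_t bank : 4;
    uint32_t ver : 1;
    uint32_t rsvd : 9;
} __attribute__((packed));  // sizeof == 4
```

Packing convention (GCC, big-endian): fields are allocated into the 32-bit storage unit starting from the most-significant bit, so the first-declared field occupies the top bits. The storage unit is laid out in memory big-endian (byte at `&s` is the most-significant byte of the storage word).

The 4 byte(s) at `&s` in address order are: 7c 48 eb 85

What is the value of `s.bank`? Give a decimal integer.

[0]=0x7c [1]=0x48 [2]=0xeb [3]=0x85 (big-endian) → word 0x7c48eb85
opcode [25+:7] = (word>>25) & 0x7f = 62
seq [14+:11] = (word>>14) & 0x7ff = 291
bank [10+:4] = (word>>10) & 0xf = 10  ←
ver [9+:1] = (word>>9) & 0x1 = 1
rsvd [0+:9] = (word>>0) & 0x1ff = 389
bank signed 4b, MSB=1: 10 - 16 = -6

-6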